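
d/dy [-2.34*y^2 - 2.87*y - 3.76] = -4.68*y - 2.87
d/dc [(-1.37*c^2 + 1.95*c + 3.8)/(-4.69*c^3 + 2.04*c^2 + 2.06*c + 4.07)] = (-6.4253*c^4 + 18.291*c^3 + 46.6658*c^2 - 26.6558*c + 0.108500000000001)/(21.9961*c^6 - 19.1352*c^5 - 15.1612*c^4 - 29.7718*c^3 + 20.8492*c^2 + 16.7684*c + 16.5649)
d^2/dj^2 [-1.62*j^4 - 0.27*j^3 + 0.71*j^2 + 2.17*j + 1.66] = -19.44*j^2 - 1.62*j + 1.42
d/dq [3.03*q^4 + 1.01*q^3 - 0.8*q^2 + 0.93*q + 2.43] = 12.12*q^3 + 3.03*q^2 - 1.6*q + 0.93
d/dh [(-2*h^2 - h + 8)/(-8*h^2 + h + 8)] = 2*(-5*h^2 + 48*h - 8)/(64*h^4 - 16*h^3 - 127*h^2 + 16*h + 64)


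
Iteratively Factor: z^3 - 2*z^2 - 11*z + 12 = (z - 1)*(z^2 - z - 12) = (z - 4)*(z - 1)*(z + 3)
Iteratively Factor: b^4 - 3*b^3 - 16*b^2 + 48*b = (b - 3)*(b^3 - 16*b) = (b - 3)*(b + 4)*(b^2 - 4*b) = (b - 4)*(b - 3)*(b + 4)*(b)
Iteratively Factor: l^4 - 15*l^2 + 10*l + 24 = (l - 2)*(l^3 + 2*l^2 - 11*l - 12) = (l - 2)*(l + 4)*(l^2 - 2*l - 3) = (l - 2)*(l + 1)*(l + 4)*(l - 3)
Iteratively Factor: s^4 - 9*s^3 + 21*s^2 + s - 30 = (s + 1)*(s^3 - 10*s^2 + 31*s - 30) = (s - 5)*(s + 1)*(s^2 - 5*s + 6) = (s - 5)*(s - 2)*(s + 1)*(s - 3)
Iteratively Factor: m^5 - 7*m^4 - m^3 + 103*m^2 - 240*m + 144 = (m - 3)*(m^4 - 4*m^3 - 13*m^2 + 64*m - 48) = (m - 3)*(m - 1)*(m^3 - 3*m^2 - 16*m + 48) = (m - 4)*(m - 3)*(m - 1)*(m^2 + m - 12) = (m - 4)*(m - 3)^2*(m - 1)*(m + 4)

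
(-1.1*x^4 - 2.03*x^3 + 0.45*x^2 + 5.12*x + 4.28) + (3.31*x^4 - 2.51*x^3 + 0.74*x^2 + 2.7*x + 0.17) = 2.21*x^4 - 4.54*x^3 + 1.19*x^2 + 7.82*x + 4.45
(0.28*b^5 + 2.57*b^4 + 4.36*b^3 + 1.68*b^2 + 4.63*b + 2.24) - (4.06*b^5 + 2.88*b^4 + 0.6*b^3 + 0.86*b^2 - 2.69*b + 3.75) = -3.78*b^5 - 0.31*b^4 + 3.76*b^3 + 0.82*b^2 + 7.32*b - 1.51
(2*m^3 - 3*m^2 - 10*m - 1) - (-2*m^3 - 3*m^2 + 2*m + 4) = 4*m^3 - 12*m - 5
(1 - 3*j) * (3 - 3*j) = 9*j^2 - 12*j + 3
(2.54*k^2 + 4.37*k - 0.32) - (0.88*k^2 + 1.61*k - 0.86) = 1.66*k^2 + 2.76*k + 0.54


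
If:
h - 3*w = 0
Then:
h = 3*w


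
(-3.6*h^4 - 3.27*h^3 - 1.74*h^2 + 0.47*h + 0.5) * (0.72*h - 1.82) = -2.592*h^5 + 4.1976*h^4 + 4.6986*h^3 + 3.5052*h^2 - 0.4954*h - 0.91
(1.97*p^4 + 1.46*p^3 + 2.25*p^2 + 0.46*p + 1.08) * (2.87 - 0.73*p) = -1.4381*p^5 + 4.5881*p^4 + 2.5477*p^3 + 6.1217*p^2 + 0.5318*p + 3.0996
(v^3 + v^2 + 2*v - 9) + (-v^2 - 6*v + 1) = v^3 - 4*v - 8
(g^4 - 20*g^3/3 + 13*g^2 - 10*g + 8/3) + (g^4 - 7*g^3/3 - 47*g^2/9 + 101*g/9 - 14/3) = 2*g^4 - 9*g^3 + 70*g^2/9 + 11*g/9 - 2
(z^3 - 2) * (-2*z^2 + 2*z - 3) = -2*z^5 + 2*z^4 - 3*z^3 + 4*z^2 - 4*z + 6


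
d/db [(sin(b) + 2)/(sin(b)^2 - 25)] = (-4*sin(b) + cos(b)^2 - 26)*cos(b)/(sin(b)^2 - 25)^2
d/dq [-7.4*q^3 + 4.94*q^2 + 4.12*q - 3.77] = -22.2*q^2 + 9.88*q + 4.12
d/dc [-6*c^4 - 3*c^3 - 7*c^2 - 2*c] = -24*c^3 - 9*c^2 - 14*c - 2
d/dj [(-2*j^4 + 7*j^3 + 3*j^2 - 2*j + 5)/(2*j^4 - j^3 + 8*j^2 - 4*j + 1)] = (-12*j^6 - 44*j^5 + 95*j^4 - 108*j^3 + 40*j^2 - 74*j + 18)/(4*j^8 - 4*j^7 + 33*j^6 - 32*j^5 + 76*j^4 - 66*j^3 + 32*j^2 - 8*j + 1)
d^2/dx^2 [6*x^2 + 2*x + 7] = 12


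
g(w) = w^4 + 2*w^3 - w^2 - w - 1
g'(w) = 4*w^3 + 6*w^2 - 2*w - 1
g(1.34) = 3.90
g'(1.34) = 16.72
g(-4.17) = 143.13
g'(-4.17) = -178.37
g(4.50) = 566.56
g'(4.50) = 476.00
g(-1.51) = -3.46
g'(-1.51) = 1.93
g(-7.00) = 1672.00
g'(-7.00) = -1065.00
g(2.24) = 39.40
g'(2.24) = 69.58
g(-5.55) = 580.63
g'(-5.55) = -488.90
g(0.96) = -0.26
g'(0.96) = 6.15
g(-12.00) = 17147.00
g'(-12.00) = -6025.00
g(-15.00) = 43664.00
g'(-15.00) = -12121.00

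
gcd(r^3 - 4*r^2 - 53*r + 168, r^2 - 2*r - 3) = r - 3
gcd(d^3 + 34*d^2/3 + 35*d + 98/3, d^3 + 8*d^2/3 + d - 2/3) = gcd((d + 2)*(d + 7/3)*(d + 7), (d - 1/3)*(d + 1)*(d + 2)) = d + 2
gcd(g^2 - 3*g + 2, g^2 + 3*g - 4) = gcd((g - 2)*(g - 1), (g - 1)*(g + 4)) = g - 1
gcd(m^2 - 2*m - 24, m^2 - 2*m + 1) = 1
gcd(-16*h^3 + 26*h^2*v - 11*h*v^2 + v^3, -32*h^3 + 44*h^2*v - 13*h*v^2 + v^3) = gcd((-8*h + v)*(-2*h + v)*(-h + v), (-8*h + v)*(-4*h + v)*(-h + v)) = 8*h^2 - 9*h*v + v^2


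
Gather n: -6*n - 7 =-6*n - 7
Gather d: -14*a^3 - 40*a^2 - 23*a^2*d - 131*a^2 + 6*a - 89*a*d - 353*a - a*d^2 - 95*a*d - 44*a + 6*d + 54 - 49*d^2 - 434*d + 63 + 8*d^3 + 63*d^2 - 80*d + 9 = -14*a^3 - 171*a^2 - 391*a + 8*d^3 + d^2*(14 - a) + d*(-23*a^2 - 184*a - 508) + 126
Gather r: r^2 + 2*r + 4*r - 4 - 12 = r^2 + 6*r - 16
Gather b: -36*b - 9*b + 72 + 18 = 90 - 45*b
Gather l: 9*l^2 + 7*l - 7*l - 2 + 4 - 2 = 9*l^2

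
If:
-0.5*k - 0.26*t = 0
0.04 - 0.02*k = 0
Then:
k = 2.00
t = -3.85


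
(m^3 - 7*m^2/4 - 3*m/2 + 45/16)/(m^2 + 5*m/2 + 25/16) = (4*m^2 - 12*m + 9)/(4*m + 5)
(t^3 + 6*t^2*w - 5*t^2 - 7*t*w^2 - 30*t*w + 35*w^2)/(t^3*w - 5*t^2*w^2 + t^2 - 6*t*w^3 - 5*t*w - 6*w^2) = (-t^3 - 6*t^2*w + 5*t^2 + 7*t*w^2 + 30*t*w - 35*w^2)/(-t^3*w + 5*t^2*w^2 - t^2 + 6*t*w^3 + 5*t*w + 6*w^2)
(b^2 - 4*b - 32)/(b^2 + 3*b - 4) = (b - 8)/(b - 1)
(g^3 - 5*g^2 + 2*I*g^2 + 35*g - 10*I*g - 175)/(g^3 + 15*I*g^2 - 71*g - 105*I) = (g^2 - 5*g*(1 + I) + 25*I)/(g^2 + 8*I*g - 15)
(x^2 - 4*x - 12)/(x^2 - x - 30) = (x + 2)/(x + 5)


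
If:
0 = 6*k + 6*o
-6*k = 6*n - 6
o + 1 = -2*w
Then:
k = 2*w + 1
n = -2*w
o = -2*w - 1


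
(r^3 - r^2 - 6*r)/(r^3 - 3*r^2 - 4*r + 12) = r/(r - 2)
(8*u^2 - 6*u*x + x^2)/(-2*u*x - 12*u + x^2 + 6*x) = (-4*u + x)/(x + 6)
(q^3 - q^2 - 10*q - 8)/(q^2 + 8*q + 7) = (q^2 - 2*q - 8)/(q + 7)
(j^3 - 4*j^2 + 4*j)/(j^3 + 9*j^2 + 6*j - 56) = j*(j - 2)/(j^2 + 11*j + 28)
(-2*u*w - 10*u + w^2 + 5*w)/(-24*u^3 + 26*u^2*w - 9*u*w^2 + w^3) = (w + 5)/(12*u^2 - 7*u*w + w^2)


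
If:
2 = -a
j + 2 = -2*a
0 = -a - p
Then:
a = -2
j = 2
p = 2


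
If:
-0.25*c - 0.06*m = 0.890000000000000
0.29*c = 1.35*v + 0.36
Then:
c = 4.6551724137931*v + 1.24137931034483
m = -19.3965517241379*v - 20.0057471264368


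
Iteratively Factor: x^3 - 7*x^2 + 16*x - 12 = (x - 3)*(x^2 - 4*x + 4) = (x - 3)*(x - 2)*(x - 2)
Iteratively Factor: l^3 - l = (l)*(l^2 - 1) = l*(l - 1)*(l + 1)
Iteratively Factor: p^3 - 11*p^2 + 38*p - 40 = (p - 2)*(p^2 - 9*p + 20) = (p - 5)*(p - 2)*(p - 4)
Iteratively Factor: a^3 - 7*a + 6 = (a + 3)*(a^2 - 3*a + 2) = (a - 2)*(a + 3)*(a - 1)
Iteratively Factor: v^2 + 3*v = (v + 3)*(v)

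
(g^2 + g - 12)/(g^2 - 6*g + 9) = (g + 4)/(g - 3)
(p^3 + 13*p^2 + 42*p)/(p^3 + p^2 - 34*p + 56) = p*(p + 6)/(p^2 - 6*p + 8)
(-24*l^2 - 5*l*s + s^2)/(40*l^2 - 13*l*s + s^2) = (3*l + s)/(-5*l + s)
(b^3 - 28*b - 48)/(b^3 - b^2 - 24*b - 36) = (b + 4)/(b + 3)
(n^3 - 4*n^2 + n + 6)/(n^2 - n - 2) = n - 3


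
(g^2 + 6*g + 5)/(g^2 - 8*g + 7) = (g^2 + 6*g + 5)/(g^2 - 8*g + 7)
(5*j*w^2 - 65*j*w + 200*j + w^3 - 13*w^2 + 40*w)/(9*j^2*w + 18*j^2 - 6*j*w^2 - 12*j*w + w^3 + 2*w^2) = (5*j*w^2 - 65*j*w + 200*j + w^3 - 13*w^2 + 40*w)/(9*j^2*w + 18*j^2 - 6*j*w^2 - 12*j*w + w^3 + 2*w^2)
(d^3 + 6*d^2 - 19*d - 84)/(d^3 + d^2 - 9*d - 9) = (d^2 + 3*d - 28)/(d^2 - 2*d - 3)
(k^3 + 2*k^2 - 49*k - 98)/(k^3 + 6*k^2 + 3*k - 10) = (k^2 - 49)/(k^2 + 4*k - 5)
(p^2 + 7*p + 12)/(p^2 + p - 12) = (p + 3)/(p - 3)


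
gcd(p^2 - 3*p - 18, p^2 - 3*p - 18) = p^2 - 3*p - 18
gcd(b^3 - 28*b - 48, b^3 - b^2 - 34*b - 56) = b^2 + 6*b + 8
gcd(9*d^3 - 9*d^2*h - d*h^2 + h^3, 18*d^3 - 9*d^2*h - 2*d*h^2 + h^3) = 9*d^2 - h^2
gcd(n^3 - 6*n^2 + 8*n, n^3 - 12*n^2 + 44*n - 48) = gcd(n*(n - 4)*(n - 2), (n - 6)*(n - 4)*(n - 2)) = n^2 - 6*n + 8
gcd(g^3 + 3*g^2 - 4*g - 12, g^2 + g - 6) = g^2 + g - 6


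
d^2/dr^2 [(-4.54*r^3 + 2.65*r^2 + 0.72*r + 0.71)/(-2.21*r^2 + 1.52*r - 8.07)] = (-5.6843418860808e-14*r^4 - 165.797508*r^3 - 71.3712720000003*r^2 + 1865.358372*r - 340.78108)/(10.793861*r^6 - 22.271496*r^5 + 133.562013*r^4 - 166.164272*r^3 + 487.712871*r^2 - 296.969544*r + 525.557943)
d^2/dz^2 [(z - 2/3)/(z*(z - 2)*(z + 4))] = 2*(9*z^5 + 6*z^4 + 4*z^3 + 24*z^2 + 96*z - 128)/(3*z^3*(z^6 + 6*z^5 - 12*z^4 - 88*z^3 + 96*z^2 + 384*z - 512))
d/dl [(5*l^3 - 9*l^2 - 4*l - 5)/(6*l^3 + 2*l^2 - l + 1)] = (64*l^4 + 38*l^3 + 122*l^2 + 2*l - 9)/(36*l^6 + 24*l^5 - 8*l^4 + 8*l^3 + 5*l^2 - 2*l + 1)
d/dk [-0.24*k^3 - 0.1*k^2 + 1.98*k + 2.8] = -0.72*k^2 - 0.2*k + 1.98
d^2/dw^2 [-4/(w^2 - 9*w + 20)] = 8*(w^2 - 9*w - (2*w - 9)^2 + 20)/(w^2 - 9*w + 20)^3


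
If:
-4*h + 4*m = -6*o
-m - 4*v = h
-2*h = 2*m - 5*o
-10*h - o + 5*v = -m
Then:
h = 0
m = 0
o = 0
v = 0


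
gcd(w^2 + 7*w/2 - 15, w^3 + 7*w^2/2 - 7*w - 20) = w - 5/2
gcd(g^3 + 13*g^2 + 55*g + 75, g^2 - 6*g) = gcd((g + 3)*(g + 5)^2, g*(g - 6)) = 1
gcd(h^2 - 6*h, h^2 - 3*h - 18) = h - 6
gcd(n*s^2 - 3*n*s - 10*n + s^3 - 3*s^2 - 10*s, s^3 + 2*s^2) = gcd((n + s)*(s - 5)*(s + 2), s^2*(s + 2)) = s + 2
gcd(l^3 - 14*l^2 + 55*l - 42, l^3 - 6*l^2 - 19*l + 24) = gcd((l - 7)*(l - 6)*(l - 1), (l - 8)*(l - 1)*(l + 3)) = l - 1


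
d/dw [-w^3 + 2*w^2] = w*(4 - 3*w)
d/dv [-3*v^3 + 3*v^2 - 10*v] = -9*v^2 + 6*v - 10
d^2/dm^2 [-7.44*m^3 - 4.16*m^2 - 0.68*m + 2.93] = -44.64*m - 8.32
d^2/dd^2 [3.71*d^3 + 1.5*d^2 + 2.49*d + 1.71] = 22.26*d + 3.0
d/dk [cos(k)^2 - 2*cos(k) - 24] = 2*(1 - cos(k))*sin(k)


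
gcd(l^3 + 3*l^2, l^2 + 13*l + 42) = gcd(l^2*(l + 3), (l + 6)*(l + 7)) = 1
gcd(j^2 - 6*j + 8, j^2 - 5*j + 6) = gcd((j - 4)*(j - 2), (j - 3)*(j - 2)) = j - 2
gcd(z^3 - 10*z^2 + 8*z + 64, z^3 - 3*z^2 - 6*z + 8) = z^2 - 2*z - 8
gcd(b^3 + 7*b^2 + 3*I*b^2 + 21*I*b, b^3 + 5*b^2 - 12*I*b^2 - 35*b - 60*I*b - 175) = 1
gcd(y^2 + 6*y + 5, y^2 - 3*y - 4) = y + 1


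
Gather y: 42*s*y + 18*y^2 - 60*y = 18*y^2 + y*(42*s - 60)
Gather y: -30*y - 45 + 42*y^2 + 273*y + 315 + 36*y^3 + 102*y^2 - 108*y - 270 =36*y^3 + 144*y^2 + 135*y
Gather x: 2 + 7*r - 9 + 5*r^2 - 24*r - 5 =5*r^2 - 17*r - 12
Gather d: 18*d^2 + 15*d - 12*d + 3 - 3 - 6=18*d^2 + 3*d - 6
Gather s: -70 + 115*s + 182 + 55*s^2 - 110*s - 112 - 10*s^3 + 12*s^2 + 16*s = -10*s^3 + 67*s^2 + 21*s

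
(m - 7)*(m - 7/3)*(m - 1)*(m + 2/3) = m^4 - 29*m^3/3 + 169*m^2/9 + 7*m/9 - 98/9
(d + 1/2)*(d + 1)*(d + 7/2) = d^3 + 5*d^2 + 23*d/4 + 7/4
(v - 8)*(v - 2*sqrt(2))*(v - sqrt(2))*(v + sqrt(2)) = v^4 - 8*v^3 - 2*sqrt(2)*v^3 - 2*v^2 + 16*sqrt(2)*v^2 + 4*sqrt(2)*v + 16*v - 32*sqrt(2)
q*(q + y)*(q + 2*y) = q^3 + 3*q^2*y + 2*q*y^2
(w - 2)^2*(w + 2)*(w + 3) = w^4 + w^3 - 10*w^2 - 4*w + 24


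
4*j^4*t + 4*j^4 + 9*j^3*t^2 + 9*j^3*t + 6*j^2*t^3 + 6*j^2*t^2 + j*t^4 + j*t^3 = (j + t)^2*(4*j + t)*(j*t + j)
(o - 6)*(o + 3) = o^2 - 3*o - 18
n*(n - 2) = n^2 - 2*n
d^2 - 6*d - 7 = (d - 7)*(d + 1)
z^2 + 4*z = z*(z + 4)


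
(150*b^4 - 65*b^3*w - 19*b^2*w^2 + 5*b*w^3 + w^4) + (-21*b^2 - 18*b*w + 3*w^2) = 150*b^4 - 65*b^3*w - 19*b^2*w^2 - 21*b^2 + 5*b*w^3 - 18*b*w + w^4 + 3*w^2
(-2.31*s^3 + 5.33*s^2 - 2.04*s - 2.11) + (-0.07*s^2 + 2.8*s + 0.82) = -2.31*s^3 + 5.26*s^2 + 0.76*s - 1.29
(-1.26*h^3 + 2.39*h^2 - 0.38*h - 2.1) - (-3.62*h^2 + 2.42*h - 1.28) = -1.26*h^3 + 6.01*h^2 - 2.8*h - 0.82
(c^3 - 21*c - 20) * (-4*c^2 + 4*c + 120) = -4*c^5 + 4*c^4 + 204*c^3 - 4*c^2 - 2600*c - 2400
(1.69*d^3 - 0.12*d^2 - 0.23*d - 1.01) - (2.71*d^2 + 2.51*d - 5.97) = 1.69*d^3 - 2.83*d^2 - 2.74*d + 4.96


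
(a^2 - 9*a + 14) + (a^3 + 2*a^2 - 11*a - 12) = a^3 + 3*a^2 - 20*a + 2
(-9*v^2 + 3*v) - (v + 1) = -9*v^2 + 2*v - 1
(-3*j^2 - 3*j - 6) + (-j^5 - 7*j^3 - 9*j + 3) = -j^5 - 7*j^3 - 3*j^2 - 12*j - 3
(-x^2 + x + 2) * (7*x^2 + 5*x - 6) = -7*x^4 + 2*x^3 + 25*x^2 + 4*x - 12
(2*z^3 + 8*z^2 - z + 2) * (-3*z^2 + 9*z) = -6*z^5 - 6*z^4 + 75*z^3 - 15*z^2 + 18*z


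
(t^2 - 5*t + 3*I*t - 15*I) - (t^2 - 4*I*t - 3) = -5*t + 7*I*t + 3 - 15*I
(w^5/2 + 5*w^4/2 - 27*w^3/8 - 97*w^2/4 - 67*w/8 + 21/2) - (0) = w^5/2 + 5*w^4/2 - 27*w^3/8 - 97*w^2/4 - 67*w/8 + 21/2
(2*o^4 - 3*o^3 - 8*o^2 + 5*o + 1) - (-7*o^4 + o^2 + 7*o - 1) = 9*o^4 - 3*o^3 - 9*o^2 - 2*o + 2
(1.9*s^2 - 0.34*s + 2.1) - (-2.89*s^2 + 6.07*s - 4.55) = 4.79*s^2 - 6.41*s + 6.65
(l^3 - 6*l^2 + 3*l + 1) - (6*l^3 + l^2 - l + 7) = -5*l^3 - 7*l^2 + 4*l - 6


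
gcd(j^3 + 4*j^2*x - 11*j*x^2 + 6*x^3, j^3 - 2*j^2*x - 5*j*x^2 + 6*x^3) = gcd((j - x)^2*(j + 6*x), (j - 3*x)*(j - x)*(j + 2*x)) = -j + x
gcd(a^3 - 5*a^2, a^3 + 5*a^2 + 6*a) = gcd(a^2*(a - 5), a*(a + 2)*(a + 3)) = a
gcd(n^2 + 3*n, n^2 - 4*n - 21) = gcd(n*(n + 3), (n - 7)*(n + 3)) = n + 3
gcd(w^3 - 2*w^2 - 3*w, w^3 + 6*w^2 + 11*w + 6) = w + 1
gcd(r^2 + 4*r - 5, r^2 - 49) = 1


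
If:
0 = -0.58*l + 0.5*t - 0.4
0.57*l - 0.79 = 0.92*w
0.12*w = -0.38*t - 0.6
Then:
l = -1.55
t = -1.00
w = -1.82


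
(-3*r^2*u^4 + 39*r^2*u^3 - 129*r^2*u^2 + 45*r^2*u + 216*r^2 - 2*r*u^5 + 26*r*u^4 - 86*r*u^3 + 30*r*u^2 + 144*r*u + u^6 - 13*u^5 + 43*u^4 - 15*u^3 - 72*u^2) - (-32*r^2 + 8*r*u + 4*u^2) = -3*r^2*u^4 + 39*r^2*u^3 - 129*r^2*u^2 + 45*r^2*u + 248*r^2 - 2*r*u^5 + 26*r*u^4 - 86*r*u^3 + 30*r*u^2 + 136*r*u + u^6 - 13*u^5 + 43*u^4 - 15*u^3 - 76*u^2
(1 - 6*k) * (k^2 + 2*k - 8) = -6*k^3 - 11*k^2 + 50*k - 8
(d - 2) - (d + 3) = -5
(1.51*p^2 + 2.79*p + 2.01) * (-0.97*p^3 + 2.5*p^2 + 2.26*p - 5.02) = -1.4647*p^5 + 1.0687*p^4 + 8.4379*p^3 + 3.7502*p^2 - 9.4632*p - 10.0902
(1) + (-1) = 0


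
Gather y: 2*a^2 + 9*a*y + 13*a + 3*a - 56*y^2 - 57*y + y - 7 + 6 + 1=2*a^2 + 16*a - 56*y^2 + y*(9*a - 56)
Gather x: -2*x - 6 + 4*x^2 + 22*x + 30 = 4*x^2 + 20*x + 24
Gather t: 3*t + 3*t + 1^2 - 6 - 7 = 6*t - 12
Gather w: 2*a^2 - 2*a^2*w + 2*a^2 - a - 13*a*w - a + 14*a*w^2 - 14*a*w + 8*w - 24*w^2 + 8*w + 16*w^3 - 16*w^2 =4*a^2 - 2*a + 16*w^3 + w^2*(14*a - 40) + w*(-2*a^2 - 27*a + 16)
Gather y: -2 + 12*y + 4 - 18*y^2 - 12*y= 2 - 18*y^2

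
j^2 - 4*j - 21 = (j - 7)*(j + 3)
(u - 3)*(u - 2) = u^2 - 5*u + 6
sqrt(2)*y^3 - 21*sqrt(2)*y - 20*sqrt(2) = (y - 5)*(y + 4)*(sqrt(2)*y + sqrt(2))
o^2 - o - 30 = (o - 6)*(o + 5)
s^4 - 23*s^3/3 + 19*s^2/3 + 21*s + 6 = (s - 6)*(s - 3)*(s + 1/3)*(s + 1)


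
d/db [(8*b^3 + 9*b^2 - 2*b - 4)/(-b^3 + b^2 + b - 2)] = (17*b^4 + 12*b^3 - 49*b^2 - 28*b + 8)/(b^6 - 2*b^5 - b^4 + 6*b^3 - 3*b^2 - 4*b + 4)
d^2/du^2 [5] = 0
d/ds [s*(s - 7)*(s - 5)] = 3*s^2 - 24*s + 35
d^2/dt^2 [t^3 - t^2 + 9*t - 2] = 6*t - 2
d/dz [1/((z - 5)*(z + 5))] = -2*z/(z^4 - 50*z^2 + 625)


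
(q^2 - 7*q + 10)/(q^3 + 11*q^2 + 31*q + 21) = (q^2 - 7*q + 10)/(q^3 + 11*q^2 + 31*q + 21)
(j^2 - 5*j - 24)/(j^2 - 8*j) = (j + 3)/j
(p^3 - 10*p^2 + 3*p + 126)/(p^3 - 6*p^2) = 1 - 4/p - 21/p^2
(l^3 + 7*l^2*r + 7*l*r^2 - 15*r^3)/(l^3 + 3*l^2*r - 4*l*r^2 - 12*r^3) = (-l^2 - 4*l*r + 5*r^2)/(-l^2 + 4*r^2)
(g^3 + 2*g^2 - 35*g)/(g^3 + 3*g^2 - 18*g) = (g^2 + 2*g - 35)/(g^2 + 3*g - 18)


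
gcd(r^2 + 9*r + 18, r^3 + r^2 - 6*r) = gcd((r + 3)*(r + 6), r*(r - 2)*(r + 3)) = r + 3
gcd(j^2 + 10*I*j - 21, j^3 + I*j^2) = 1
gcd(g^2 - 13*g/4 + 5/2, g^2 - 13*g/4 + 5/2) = g^2 - 13*g/4 + 5/2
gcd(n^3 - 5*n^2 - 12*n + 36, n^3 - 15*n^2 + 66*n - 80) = n - 2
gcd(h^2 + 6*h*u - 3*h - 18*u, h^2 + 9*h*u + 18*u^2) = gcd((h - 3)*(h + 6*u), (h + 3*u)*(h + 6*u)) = h + 6*u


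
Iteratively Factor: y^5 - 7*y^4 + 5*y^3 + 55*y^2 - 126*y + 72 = (y - 1)*(y^4 - 6*y^3 - y^2 + 54*y - 72) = (y - 1)*(y + 3)*(y^3 - 9*y^2 + 26*y - 24) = (y - 2)*(y - 1)*(y + 3)*(y^2 - 7*y + 12) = (y - 4)*(y - 2)*(y - 1)*(y + 3)*(y - 3)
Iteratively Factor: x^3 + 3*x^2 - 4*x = (x)*(x^2 + 3*x - 4) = x*(x + 4)*(x - 1)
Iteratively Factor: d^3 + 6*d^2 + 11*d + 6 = (d + 3)*(d^2 + 3*d + 2) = (d + 2)*(d + 3)*(d + 1)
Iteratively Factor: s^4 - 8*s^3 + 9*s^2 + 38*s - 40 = (s - 4)*(s^3 - 4*s^2 - 7*s + 10) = (s - 5)*(s - 4)*(s^2 + s - 2) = (s - 5)*(s - 4)*(s + 2)*(s - 1)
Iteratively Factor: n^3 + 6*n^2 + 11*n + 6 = (n + 1)*(n^2 + 5*n + 6) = (n + 1)*(n + 2)*(n + 3)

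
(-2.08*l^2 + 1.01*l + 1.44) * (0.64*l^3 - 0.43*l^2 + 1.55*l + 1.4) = -1.3312*l^5 + 1.5408*l^4 - 2.7367*l^3 - 1.9657*l^2 + 3.646*l + 2.016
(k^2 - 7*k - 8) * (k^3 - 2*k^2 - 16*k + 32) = k^5 - 9*k^4 - 10*k^3 + 160*k^2 - 96*k - 256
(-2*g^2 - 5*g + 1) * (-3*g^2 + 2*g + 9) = 6*g^4 + 11*g^3 - 31*g^2 - 43*g + 9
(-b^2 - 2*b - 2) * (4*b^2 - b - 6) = -4*b^4 - 7*b^3 + 14*b + 12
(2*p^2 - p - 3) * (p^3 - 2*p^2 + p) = 2*p^5 - 5*p^4 + p^3 + 5*p^2 - 3*p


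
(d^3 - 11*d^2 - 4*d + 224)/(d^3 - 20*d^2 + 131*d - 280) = (d + 4)/(d - 5)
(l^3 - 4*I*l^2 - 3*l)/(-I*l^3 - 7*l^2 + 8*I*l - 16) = l*(-l^2 + 4*I*l + 3)/(I*l^3 + 7*l^2 - 8*I*l + 16)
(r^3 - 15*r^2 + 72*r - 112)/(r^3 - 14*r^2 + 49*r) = (r^2 - 8*r + 16)/(r*(r - 7))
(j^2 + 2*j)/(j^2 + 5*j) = (j + 2)/(j + 5)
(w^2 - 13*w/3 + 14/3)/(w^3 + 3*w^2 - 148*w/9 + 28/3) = 3*(w - 2)/(3*w^2 + 16*w - 12)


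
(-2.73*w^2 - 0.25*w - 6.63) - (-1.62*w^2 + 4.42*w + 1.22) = -1.11*w^2 - 4.67*w - 7.85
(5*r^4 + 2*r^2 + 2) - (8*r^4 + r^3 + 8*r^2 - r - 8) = -3*r^4 - r^3 - 6*r^2 + r + 10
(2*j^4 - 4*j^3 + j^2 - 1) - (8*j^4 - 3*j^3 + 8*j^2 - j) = -6*j^4 - j^3 - 7*j^2 + j - 1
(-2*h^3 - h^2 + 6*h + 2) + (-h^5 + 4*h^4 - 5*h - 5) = -h^5 + 4*h^4 - 2*h^3 - h^2 + h - 3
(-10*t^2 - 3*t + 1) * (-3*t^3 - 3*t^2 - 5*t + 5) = 30*t^5 + 39*t^4 + 56*t^3 - 38*t^2 - 20*t + 5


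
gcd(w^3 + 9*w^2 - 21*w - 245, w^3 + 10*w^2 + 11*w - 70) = w + 7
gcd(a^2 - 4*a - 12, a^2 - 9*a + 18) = a - 6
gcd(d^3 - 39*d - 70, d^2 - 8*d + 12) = 1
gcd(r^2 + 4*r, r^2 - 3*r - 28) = r + 4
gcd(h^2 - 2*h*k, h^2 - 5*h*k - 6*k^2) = 1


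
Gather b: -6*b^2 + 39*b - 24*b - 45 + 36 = -6*b^2 + 15*b - 9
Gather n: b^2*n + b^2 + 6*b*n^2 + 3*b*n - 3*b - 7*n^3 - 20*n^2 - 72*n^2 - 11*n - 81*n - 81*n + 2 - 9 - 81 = b^2 - 3*b - 7*n^3 + n^2*(6*b - 92) + n*(b^2 + 3*b - 173) - 88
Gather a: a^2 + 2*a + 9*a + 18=a^2 + 11*a + 18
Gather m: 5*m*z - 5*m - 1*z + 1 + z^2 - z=m*(5*z - 5) + z^2 - 2*z + 1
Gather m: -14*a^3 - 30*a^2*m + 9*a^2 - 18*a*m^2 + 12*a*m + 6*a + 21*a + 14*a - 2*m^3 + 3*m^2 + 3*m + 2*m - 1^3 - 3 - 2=-14*a^3 + 9*a^2 + 41*a - 2*m^3 + m^2*(3 - 18*a) + m*(-30*a^2 + 12*a + 5) - 6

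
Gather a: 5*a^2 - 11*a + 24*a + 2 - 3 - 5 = 5*a^2 + 13*a - 6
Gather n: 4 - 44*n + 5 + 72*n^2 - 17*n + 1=72*n^2 - 61*n + 10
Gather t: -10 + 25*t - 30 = 25*t - 40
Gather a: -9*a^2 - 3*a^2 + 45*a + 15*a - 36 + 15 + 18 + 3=-12*a^2 + 60*a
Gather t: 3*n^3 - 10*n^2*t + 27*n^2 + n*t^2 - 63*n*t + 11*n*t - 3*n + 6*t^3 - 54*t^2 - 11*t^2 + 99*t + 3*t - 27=3*n^3 + 27*n^2 - 3*n + 6*t^3 + t^2*(n - 65) + t*(-10*n^2 - 52*n + 102) - 27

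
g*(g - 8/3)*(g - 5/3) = g^3 - 13*g^2/3 + 40*g/9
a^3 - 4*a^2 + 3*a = a*(a - 3)*(a - 1)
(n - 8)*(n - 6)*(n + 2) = n^3 - 12*n^2 + 20*n + 96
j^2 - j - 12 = (j - 4)*(j + 3)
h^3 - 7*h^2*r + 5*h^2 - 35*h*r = h*(h + 5)*(h - 7*r)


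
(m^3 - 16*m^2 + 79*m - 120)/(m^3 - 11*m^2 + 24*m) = (m - 5)/m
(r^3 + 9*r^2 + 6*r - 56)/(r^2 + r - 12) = (r^2 + 5*r - 14)/(r - 3)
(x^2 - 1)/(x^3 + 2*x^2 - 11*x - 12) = (x - 1)/(x^2 + x - 12)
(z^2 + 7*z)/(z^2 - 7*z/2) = 2*(z + 7)/(2*z - 7)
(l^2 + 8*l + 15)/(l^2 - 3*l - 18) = (l + 5)/(l - 6)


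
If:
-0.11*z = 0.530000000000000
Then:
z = -4.82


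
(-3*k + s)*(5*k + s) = -15*k^2 + 2*k*s + s^2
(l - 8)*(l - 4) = l^2 - 12*l + 32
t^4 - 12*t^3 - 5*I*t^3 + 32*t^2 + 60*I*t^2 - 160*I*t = t*(t - 8)*(t - 4)*(t - 5*I)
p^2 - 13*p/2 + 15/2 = (p - 5)*(p - 3/2)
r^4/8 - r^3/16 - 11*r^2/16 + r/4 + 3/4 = (r/4 + 1/2)*(r/2 + 1/2)*(r - 2)*(r - 3/2)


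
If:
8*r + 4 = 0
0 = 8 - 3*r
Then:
No Solution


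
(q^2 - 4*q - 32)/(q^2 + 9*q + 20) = (q - 8)/(q + 5)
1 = 1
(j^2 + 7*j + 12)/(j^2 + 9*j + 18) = (j + 4)/(j + 6)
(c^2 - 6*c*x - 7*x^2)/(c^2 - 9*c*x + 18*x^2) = (c^2 - 6*c*x - 7*x^2)/(c^2 - 9*c*x + 18*x^2)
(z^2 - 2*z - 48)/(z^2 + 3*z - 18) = (z - 8)/(z - 3)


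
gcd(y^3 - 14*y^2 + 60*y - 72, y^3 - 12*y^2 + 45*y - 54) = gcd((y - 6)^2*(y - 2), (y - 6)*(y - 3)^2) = y - 6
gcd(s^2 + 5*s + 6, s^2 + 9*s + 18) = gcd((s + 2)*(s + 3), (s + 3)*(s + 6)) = s + 3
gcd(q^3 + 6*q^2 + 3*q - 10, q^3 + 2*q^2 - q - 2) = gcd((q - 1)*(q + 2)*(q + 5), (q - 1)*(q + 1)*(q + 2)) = q^2 + q - 2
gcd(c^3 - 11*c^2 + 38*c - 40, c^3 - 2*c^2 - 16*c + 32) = c^2 - 6*c + 8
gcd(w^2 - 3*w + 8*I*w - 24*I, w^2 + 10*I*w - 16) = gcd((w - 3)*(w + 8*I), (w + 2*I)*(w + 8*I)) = w + 8*I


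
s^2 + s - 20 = (s - 4)*(s + 5)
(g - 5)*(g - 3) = g^2 - 8*g + 15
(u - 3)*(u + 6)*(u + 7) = u^3 + 10*u^2 + 3*u - 126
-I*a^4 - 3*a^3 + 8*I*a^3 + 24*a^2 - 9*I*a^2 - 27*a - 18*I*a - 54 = (a - 6)*(a - 3)*(a - 3*I)*(-I*a - I)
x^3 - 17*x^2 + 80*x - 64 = (x - 8)^2*(x - 1)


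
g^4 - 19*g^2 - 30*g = g*(g - 5)*(g + 2)*(g + 3)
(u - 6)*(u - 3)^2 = u^3 - 12*u^2 + 45*u - 54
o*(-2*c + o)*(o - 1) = -2*c*o^2 + 2*c*o + o^3 - o^2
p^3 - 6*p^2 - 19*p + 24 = (p - 8)*(p - 1)*(p + 3)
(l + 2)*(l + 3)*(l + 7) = l^3 + 12*l^2 + 41*l + 42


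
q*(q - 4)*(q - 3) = q^3 - 7*q^2 + 12*q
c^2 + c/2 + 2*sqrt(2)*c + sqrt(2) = (c + 1/2)*(c + 2*sqrt(2))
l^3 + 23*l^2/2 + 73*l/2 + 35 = (l + 2)*(l + 5/2)*(l + 7)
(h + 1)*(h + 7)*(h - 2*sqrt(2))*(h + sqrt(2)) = h^4 - sqrt(2)*h^3 + 8*h^3 - 8*sqrt(2)*h^2 + 3*h^2 - 32*h - 7*sqrt(2)*h - 28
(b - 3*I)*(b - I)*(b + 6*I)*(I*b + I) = I*b^4 - 2*b^3 + I*b^3 - 2*b^2 + 21*I*b^2 + 18*b + 21*I*b + 18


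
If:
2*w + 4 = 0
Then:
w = -2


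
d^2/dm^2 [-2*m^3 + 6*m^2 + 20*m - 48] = 12 - 12*m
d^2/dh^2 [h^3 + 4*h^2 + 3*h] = 6*h + 8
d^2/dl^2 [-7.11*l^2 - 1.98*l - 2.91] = -14.2200000000000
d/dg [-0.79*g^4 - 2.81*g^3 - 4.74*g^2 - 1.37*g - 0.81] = -3.16*g^3 - 8.43*g^2 - 9.48*g - 1.37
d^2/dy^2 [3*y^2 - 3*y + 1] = 6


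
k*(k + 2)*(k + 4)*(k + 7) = k^4 + 13*k^3 + 50*k^2 + 56*k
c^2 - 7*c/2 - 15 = (c - 6)*(c + 5/2)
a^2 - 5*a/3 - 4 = (a - 3)*(a + 4/3)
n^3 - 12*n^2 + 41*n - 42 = (n - 7)*(n - 3)*(n - 2)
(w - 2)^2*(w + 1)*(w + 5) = w^4 + 2*w^3 - 15*w^2 + 4*w + 20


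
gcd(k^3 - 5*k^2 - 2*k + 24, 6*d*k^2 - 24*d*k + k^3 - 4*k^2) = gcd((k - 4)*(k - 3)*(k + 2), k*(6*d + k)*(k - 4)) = k - 4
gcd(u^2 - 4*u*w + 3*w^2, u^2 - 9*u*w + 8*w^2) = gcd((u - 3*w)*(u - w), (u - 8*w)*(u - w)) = u - w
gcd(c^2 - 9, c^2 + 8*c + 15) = c + 3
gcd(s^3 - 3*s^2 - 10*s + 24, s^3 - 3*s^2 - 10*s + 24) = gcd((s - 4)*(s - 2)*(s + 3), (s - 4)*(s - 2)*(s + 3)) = s^3 - 3*s^2 - 10*s + 24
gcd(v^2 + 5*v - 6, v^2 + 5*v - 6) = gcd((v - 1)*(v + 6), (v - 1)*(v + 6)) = v^2 + 5*v - 6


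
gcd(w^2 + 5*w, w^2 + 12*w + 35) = w + 5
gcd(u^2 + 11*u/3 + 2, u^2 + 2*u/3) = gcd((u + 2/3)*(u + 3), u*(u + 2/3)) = u + 2/3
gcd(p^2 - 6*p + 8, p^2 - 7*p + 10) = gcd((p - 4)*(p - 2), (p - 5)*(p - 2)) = p - 2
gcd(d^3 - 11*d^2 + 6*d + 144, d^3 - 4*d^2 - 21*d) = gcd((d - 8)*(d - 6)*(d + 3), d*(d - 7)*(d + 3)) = d + 3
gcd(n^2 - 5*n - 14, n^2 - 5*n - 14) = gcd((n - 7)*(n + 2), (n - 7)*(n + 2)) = n^2 - 5*n - 14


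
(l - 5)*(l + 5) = l^2 - 25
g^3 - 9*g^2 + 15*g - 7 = (g - 7)*(g - 1)^2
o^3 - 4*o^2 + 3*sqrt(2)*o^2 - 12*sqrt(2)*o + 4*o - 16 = (o - 4)*(o + sqrt(2))*(o + 2*sqrt(2))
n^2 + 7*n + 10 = (n + 2)*(n + 5)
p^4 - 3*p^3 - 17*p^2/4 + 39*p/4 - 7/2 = (p - 7/2)*(p - 1)*(p - 1/2)*(p + 2)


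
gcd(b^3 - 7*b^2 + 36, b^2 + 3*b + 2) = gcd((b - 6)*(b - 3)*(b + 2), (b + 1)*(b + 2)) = b + 2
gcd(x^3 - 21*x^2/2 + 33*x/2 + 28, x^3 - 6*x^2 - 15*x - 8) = x^2 - 7*x - 8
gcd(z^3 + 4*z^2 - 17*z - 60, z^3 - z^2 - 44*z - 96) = z + 3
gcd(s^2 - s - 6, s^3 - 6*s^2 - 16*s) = s + 2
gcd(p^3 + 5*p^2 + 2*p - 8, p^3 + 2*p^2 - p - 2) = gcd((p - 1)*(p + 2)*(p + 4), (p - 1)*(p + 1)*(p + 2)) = p^2 + p - 2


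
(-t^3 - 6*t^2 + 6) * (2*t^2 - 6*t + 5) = -2*t^5 - 6*t^4 + 31*t^3 - 18*t^2 - 36*t + 30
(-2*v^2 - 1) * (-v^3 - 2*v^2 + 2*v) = 2*v^5 + 4*v^4 - 3*v^3 + 2*v^2 - 2*v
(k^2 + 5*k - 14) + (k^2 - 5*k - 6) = 2*k^2 - 20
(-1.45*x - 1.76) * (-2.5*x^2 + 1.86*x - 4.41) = 3.625*x^3 + 1.703*x^2 + 3.1209*x + 7.7616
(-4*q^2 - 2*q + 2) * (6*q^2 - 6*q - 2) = -24*q^4 + 12*q^3 + 32*q^2 - 8*q - 4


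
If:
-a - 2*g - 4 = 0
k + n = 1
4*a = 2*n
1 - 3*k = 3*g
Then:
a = -8/15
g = -26/15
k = 31/15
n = -16/15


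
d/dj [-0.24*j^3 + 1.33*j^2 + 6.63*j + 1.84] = -0.72*j^2 + 2.66*j + 6.63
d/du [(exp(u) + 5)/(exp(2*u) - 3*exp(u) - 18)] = (-(exp(u) + 5)*(2*exp(u) - 3) + exp(2*u) - 3*exp(u) - 18)*exp(u)/(-exp(2*u) + 3*exp(u) + 18)^2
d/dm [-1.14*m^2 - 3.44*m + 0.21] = -2.28*m - 3.44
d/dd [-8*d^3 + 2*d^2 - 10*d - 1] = -24*d^2 + 4*d - 10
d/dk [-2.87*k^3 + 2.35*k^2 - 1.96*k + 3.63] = -8.61*k^2 + 4.7*k - 1.96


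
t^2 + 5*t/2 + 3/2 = (t + 1)*(t + 3/2)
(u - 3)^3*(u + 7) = u^4 - 2*u^3 - 36*u^2 + 162*u - 189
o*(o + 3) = o^2 + 3*o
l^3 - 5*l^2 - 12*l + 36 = (l - 6)*(l - 2)*(l + 3)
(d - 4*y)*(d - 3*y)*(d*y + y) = d^3*y - 7*d^2*y^2 + d^2*y + 12*d*y^3 - 7*d*y^2 + 12*y^3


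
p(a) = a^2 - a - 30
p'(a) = 2*a - 1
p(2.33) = -26.90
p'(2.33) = 3.66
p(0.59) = -30.24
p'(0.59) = 0.18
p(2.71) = -25.37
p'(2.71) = 4.42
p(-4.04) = -9.64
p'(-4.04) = -9.08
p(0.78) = -30.17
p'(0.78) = 0.56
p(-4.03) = -9.73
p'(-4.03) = -9.06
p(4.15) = -16.93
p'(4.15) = 7.30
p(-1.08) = -27.75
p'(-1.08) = -3.16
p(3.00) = -24.00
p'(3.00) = 5.00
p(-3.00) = -18.00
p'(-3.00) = -7.00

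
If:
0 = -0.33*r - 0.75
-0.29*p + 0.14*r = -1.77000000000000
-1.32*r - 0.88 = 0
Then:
No Solution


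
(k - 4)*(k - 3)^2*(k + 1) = k^4 - 9*k^3 + 23*k^2 - 3*k - 36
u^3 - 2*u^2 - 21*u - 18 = (u - 6)*(u + 1)*(u + 3)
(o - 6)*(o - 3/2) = o^2 - 15*o/2 + 9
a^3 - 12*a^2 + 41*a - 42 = (a - 7)*(a - 3)*(a - 2)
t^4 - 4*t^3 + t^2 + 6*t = t*(t - 3)*(t - 2)*(t + 1)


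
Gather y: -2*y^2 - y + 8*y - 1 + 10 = -2*y^2 + 7*y + 9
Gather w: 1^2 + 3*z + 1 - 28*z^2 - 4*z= -28*z^2 - z + 2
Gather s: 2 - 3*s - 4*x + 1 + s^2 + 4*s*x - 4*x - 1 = s^2 + s*(4*x - 3) - 8*x + 2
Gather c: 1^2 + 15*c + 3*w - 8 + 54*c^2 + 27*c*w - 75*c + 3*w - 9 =54*c^2 + c*(27*w - 60) + 6*w - 16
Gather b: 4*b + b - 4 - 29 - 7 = 5*b - 40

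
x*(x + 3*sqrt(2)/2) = x^2 + 3*sqrt(2)*x/2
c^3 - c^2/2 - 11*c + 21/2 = (c - 3)*(c - 1)*(c + 7/2)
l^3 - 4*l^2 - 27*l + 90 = (l - 6)*(l - 3)*(l + 5)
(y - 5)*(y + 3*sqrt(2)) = y^2 - 5*y + 3*sqrt(2)*y - 15*sqrt(2)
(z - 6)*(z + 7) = z^2 + z - 42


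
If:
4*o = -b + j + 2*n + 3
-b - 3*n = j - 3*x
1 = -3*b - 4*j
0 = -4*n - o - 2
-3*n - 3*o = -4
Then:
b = -37/7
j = 26/7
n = -10/9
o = 22/9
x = -103/63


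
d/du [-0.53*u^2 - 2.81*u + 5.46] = -1.06*u - 2.81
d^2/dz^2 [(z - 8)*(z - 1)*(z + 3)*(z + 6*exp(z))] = 6*z^3*exp(z) + 12*z^2 - 222*z*exp(z) - 36*z - 156*exp(z) - 38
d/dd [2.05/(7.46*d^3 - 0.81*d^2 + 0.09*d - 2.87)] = (-45.879*d^2 + 3.321*d - 0.1845)/(7.46*d^3 - 0.81*d^2 + 0.09*d - 2.87)^2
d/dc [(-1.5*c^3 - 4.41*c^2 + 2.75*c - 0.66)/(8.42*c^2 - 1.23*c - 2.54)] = (-12.63*c^4 + 3.69*c^3 - 6.30070000000001*c^2 + 33.5172*c - 7.7968)/(70.8964*c^4 - 20.7132*c^3 - 41.2607*c^2 + 6.2484*c + 6.4516)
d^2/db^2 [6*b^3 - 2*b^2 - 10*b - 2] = 36*b - 4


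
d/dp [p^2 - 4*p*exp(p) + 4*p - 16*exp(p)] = -4*p*exp(p) + 2*p - 20*exp(p) + 4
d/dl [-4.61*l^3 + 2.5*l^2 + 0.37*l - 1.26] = -13.83*l^2 + 5.0*l + 0.37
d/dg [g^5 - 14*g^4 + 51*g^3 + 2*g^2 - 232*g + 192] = 5*g^4 - 56*g^3 + 153*g^2 + 4*g - 232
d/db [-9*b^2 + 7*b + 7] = 7 - 18*b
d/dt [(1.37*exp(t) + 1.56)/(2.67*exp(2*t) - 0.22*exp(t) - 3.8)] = (-(1.37*exp(t) + 1.56)*(5.34*exp(t) - 0.22) + 3.6579*exp(2*t) - 0.3014*exp(t) - 5.206)*exp(t)/(-2.67*exp(2*t) + 0.22*exp(t) + 3.8)^2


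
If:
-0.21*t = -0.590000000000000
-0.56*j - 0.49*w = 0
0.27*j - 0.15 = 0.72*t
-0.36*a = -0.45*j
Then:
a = 10.06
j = 8.05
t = 2.81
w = -9.20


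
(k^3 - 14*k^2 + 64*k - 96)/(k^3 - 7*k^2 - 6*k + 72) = (k - 4)/(k + 3)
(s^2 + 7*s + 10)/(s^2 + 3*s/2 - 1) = 2*(s + 5)/(2*s - 1)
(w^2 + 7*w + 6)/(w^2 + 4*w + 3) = (w + 6)/(w + 3)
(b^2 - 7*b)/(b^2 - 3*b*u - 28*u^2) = b*(7 - b)/(-b^2 + 3*b*u + 28*u^2)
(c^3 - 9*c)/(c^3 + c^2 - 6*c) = (c - 3)/(c - 2)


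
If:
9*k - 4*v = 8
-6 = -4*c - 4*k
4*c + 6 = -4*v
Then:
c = 23/10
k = -4/5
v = -19/5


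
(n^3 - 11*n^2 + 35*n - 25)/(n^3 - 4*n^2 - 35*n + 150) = (n - 1)/(n + 6)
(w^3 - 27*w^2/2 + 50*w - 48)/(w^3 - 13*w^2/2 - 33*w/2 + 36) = (w - 4)/(w + 3)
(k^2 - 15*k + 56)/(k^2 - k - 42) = (k - 8)/(k + 6)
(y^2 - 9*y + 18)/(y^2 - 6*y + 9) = (y - 6)/(y - 3)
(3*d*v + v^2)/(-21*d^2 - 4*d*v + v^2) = v/(-7*d + v)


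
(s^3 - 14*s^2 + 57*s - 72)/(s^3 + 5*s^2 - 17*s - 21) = (s^2 - 11*s + 24)/(s^2 + 8*s + 7)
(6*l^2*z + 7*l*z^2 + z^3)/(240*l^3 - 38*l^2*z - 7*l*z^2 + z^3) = z*(l + z)/(40*l^2 - 13*l*z + z^2)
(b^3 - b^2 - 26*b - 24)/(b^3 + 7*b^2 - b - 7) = (b^2 - 2*b - 24)/(b^2 + 6*b - 7)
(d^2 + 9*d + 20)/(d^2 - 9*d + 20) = (d^2 + 9*d + 20)/(d^2 - 9*d + 20)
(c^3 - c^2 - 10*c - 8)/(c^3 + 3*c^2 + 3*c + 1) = (c^2 - 2*c - 8)/(c^2 + 2*c + 1)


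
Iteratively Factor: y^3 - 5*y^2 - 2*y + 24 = (y + 2)*(y^2 - 7*y + 12) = (y - 4)*(y + 2)*(y - 3)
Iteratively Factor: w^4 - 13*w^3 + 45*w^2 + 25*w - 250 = (w - 5)*(w^3 - 8*w^2 + 5*w + 50) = (w - 5)*(w + 2)*(w^2 - 10*w + 25) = (w - 5)^2*(w + 2)*(w - 5)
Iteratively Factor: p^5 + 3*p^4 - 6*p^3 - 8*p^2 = (p - 2)*(p^4 + 5*p^3 + 4*p^2) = (p - 2)*(p + 1)*(p^3 + 4*p^2) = p*(p - 2)*(p + 1)*(p^2 + 4*p) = p*(p - 2)*(p + 1)*(p + 4)*(p)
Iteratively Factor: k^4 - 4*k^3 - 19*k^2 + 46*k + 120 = (k - 4)*(k^3 - 19*k - 30) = (k - 4)*(k + 3)*(k^2 - 3*k - 10) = (k - 5)*(k - 4)*(k + 3)*(k + 2)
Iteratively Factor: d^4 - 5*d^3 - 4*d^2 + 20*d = (d + 2)*(d^3 - 7*d^2 + 10*d) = (d - 2)*(d + 2)*(d^2 - 5*d) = d*(d - 2)*(d + 2)*(d - 5)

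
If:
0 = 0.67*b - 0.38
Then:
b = 0.57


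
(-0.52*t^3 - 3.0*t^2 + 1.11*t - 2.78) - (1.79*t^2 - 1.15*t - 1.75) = -0.52*t^3 - 4.79*t^2 + 2.26*t - 1.03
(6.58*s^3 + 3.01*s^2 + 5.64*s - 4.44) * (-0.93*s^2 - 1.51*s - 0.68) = -6.1194*s^5 - 12.7351*s^4 - 14.2647*s^3 - 6.434*s^2 + 2.8692*s + 3.0192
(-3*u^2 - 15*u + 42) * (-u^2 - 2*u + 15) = 3*u^4 + 21*u^3 - 57*u^2 - 309*u + 630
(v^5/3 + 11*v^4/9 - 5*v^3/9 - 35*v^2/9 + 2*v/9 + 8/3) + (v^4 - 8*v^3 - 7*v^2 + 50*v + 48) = v^5/3 + 20*v^4/9 - 77*v^3/9 - 98*v^2/9 + 452*v/9 + 152/3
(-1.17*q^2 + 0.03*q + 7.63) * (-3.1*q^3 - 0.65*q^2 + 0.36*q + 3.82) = 3.627*q^5 + 0.6675*q^4 - 24.0937*q^3 - 9.4181*q^2 + 2.8614*q + 29.1466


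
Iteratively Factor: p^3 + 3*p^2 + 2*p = (p + 1)*(p^2 + 2*p) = (p + 1)*(p + 2)*(p)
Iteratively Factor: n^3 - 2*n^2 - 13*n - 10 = (n - 5)*(n^2 + 3*n + 2) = (n - 5)*(n + 2)*(n + 1)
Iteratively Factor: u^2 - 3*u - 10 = (u + 2)*(u - 5)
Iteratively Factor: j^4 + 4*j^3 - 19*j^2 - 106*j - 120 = (j - 5)*(j^3 + 9*j^2 + 26*j + 24) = (j - 5)*(j + 3)*(j^2 + 6*j + 8) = (j - 5)*(j + 2)*(j + 3)*(j + 4)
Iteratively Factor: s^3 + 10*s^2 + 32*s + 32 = (s + 4)*(s^2 + 6*s + 8) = (s + 2)*(s + 4)*(s + 4)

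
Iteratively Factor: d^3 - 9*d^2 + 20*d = (d)*(d^2 - 9*d + 20) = d*(d - 5)*(d - 4)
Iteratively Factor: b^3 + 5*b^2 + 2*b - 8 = (b + 2)*(b^2 + 3*b - 4) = (b + 2)*(b + 4)*(b - 1)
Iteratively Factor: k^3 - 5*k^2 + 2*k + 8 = (k - 4)*(k^2 - k - 2) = (k - 4)*(k + 1)*(k - 2)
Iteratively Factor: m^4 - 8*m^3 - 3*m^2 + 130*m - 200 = (m + 4)*(m^3 - 12*m^2 + 45*m - 50) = (m - 5)*(m + 4)*(m^2 - 7*m + 10) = (m - 5)*(m - 2)*(m + 4)*(m - 5)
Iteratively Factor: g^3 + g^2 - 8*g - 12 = (g - 3)*(g^2 + 4*g + 4) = (g - 3)*(g + 2)*(g + 2)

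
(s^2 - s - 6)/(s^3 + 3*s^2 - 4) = (s - 3)/(s^2 + s - 2)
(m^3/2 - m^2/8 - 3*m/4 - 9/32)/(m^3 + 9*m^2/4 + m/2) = (16*m^3 - 4*m^2 - 24*m - 9)/(8*m*(4*m^2 + 9*m + 2))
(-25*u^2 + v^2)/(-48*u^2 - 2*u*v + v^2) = (25*u^2 - v^2)/(48*u^2 + 2*u*v - v^2)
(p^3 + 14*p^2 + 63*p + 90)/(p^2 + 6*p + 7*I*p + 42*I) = (p^2 + 8*p + 15)/(p + 7*I)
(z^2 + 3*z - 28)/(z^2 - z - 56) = (z - 4)/(z - 8)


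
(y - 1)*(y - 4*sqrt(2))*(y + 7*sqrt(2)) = y^3 - y^2 + 3*sqrt(2)*y^2 - 56*y - 3*sqrt(2)*y + 56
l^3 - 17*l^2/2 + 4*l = l*(l - 8)*(l - 1/2)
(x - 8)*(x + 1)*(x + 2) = x^3 - 5*x^2 - 22*x - 16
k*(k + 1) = k^2 + k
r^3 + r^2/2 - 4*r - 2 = (r - 2)*(r + 1/2)*(r + 2)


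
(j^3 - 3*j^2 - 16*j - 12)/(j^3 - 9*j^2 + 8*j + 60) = (j + 1)/(j - 5)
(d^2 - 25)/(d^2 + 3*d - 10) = (d - 5)/(d - 2)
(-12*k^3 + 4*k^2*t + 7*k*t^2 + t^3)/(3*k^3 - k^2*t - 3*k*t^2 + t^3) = (12*k^2 + 8*k*t + t^2)/(-3*k^2 - 2*k*t + t^2)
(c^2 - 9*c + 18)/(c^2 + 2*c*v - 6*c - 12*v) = (c - 3)/(c + 2*v)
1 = 1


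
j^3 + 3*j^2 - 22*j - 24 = (j - 4)*(j + 1)*(j + 6)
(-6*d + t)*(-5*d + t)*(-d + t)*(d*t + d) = -30*d^4*t - 30*d^4 + 41*d^3*t^2 + 41*d^3*t - 12*d^2*t^3 - 12*d^2*t^2 + d*t^4 + d*t^3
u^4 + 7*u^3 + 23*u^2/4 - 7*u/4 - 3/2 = (u - 1/2)*(u + 1/2)*(u + 1)*(u + 6)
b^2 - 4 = (b - 2)*(b + 2)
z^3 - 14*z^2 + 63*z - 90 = (z - 6)*(z - 5)*(z - 3)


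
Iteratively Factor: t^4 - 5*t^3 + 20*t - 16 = (t - 4)*(t^3 - t^2 - 4*t + 4) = (t - 4)*(t - 2)*(t^2 + t - 2) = (t - 4)*(t - 2)*(t + 2)*(t - 1)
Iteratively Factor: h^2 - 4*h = (h - 4)*(h)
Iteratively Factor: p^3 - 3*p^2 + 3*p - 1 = (p - 1)*(p^2 - 2*p + 1) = (p - 1)^2*(p - 1)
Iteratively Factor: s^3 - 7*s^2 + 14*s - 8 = (s - 2)*(s^2 - 5*s + 4) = (s - 2)*(s - 1)*(s - 4)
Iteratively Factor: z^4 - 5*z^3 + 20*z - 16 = (z - 4)*(z^3 - z^2 - 4*z + 4) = (z - 4)*(z + 2)*(z^2 - 3*z + 2) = (z - 4)*(z - 1)*(z + 2)*(z - 2)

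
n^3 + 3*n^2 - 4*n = n*(n - 1)*(n + 4)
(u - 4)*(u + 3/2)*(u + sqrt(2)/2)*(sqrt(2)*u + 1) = sqrt(2)*u^4 - 5*sqrt(2)*u^3/2 + 2*u^3 - 11*sqrt(2)*u^2/2 - 5*u^2 - 12*u - 5*sqrt(2)*u/4 - 3*sqrt(2)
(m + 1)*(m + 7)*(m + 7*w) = m^3 + 7*m^2*w + 8*m^2 + 56*m*w + 7*m + 49*w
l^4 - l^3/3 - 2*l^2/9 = l^2*(l - 2/3)*(l + 1/3)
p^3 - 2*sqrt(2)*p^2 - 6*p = p*(p - 3*sqrt(2))*(p + sqrt(2))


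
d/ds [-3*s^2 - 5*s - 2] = -6*s - 5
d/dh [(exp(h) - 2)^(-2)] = -2*exp(h)/(exp(h) - 2)^3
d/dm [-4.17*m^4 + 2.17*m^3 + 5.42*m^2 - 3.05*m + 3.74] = -16.68*m^3 + 6.51*m^2 + 10.84*m - 3.05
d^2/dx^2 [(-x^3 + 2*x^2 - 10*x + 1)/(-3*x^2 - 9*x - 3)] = 8*(6*x^3 + 3*x^2 - 9*x - 10)/(3*(x^6 + 9*x^5 + 30*x^4 + 45*x^3 + 30*x^2 + 9*x + 1))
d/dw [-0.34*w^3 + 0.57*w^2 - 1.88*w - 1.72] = -1.02*w^2 + 1.14*w - 1.88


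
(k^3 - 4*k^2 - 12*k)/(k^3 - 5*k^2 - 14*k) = (k - 6)/(k - 7)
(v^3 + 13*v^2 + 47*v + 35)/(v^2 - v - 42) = (v^3 + 13*v^2 + 47*v + 35)/(v^2 - v - 42)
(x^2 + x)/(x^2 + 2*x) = (x + 1)/(x + 2)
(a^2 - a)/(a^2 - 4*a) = (a - 1)/(a - 4)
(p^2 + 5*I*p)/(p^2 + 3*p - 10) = p*(p + 5*I)/(p^2 + 3*p - 10)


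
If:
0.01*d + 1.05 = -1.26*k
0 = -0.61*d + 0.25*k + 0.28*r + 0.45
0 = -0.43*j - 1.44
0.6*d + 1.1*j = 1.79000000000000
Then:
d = 9.12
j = -3.35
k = -0.91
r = 19.08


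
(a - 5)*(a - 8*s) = a^2 - 8*a*s - 5*a + 40*s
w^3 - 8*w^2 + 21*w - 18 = (w - 3)^2*(w - 2)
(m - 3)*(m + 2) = m^2 - m - 6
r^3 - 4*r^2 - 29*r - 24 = (r - 8)*(r + 1)*(r + 3)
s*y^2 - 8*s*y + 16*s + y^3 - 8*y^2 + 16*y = (s + y)*(y - 4)^2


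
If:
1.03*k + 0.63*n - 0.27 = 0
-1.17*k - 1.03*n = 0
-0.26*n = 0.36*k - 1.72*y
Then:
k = 0.86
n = -0.98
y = 0.03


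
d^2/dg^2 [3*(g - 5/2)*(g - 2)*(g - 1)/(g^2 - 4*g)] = 3*(7*g^3 - 30*g^2 + 120*g - 160)/(g^3*(g^3 - 12*g^2 + 48*g - 64))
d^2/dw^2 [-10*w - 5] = 0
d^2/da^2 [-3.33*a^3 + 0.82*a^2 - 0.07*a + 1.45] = 1.64 - 19.98*a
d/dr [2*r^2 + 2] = 4*r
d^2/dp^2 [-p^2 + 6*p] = -2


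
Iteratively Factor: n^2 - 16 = (n - 4)*(n + 4)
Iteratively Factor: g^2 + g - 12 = (g - 3)*(g + 4)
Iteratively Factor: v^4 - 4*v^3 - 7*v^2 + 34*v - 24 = (v - 1)*(v^3 - 3*v^2 - 10*v + 24) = (v - 4)*(v - 1)*(v^2 + v - 6) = (v - 4)*(v - 1)*(v + 3)*(v - 2)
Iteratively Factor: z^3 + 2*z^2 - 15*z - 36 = (z + 3)*(z^2 - z - 12) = (z + 3)^2*(z - 4)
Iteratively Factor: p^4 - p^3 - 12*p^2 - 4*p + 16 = (p - 4)*(p^3 + 3*p^2 - 4) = (p - 4)*(p - 1)*(p^2 + 4*p + 4) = (p - 4)*(p - 1)*(p + 2)*(p + 2)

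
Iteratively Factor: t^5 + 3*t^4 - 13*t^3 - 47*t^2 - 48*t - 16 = (t - 4)*(t^4 + 7*t^3 + 15*t^2 + 13*t + 4) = (t - 4)*(t + 4)*(t^3 + 3*t^2 + 3*t + 1) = (t - 4)*(t + 1)*(t + 4)*(t^2 + 2*t + 1) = (t - 4)*(t + 1)^2*(t + 4)*(t + 1)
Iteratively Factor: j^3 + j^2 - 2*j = (j + 2)*(j^2 - j) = j*(j + 2)*(j - 1)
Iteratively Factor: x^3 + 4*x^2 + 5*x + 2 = (x + 2)*(x^2 + 2*x + 1) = (x + 1)*(x + 2)*(x + 1)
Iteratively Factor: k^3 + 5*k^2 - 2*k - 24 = (k + 4)*(k^2 + k - 6) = (k + 3)*(k + 4)*(k - 2)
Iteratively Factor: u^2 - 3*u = (u - 3)*(u)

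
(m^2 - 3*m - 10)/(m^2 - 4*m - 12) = (m - 5)/(m - 6)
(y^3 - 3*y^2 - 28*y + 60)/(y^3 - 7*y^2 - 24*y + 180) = (y - 2)/(y - 6)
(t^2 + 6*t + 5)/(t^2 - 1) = (t + 5)/(t - 1)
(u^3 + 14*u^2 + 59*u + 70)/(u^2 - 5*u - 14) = (u^2 + 12*u + 35)/(u - 7)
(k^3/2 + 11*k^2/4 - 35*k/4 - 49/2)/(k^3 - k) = (2*k^3 + 11*k^2 - 35*k - 98)/(4*k*(k^2 - 1))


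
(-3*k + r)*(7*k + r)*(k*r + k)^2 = -21*k^4*r^2 - 42*k^4*r - 21*k^4 + 4*k^3*r^3 + 8*k^3*r^2 + 4*k^3*r + k^2*r^4 + 2*k^2*r^3 + k^2*r^2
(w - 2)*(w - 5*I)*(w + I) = w^3 - 2*w^2 - 4*I*w^2 + 5*w + 8*I*w - 10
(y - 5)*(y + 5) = y^2 - 25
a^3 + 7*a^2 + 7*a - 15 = (a - 1)*(a + 3)*(a + 5)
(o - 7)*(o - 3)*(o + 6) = o^3 - 4*o^2 - 39*o + 126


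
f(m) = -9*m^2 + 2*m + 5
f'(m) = 2 - 18*m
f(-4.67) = -200.62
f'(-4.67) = 86.06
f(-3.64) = -121.53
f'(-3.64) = 67.52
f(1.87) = -22.73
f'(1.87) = -31.66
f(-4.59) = -193.79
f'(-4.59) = 84.62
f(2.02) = -27.68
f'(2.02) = -34.36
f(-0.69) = -0.66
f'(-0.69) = 14.42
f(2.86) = -62.90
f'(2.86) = -49.48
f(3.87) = -122.05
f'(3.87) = -67.66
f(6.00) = -307.00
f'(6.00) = -106.00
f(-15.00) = -2050.00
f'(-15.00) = 272.00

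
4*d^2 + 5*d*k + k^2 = (d + k)*(4*d + k)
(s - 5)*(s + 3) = s^2 - 2*s - 15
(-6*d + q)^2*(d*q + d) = 36*d^3*q + 36*d^3 - 12*d^2*q^2 - 12*d^2*q + d*q^3 + d*q^2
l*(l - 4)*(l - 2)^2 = l^4 - 8*l^3 + 20*l^2 - 16*l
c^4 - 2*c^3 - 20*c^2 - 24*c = c*(c - 6)*(c + 2)^2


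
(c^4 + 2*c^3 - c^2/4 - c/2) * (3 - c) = -c^5 + c^4 + 25*c^3/4 - c^2/4 - 3*c/2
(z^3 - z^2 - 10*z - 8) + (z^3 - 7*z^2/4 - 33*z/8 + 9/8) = 2*z^3 - 11*z^2/4 - 113*z/8 - 55/8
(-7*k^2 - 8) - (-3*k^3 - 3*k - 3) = 3*k^3 - 7*k^2 + 3*k - 5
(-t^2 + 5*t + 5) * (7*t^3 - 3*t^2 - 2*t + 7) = -7*t^5 + 38*t^4 + 22*t^3 - 32*t^2 + 25*t + 35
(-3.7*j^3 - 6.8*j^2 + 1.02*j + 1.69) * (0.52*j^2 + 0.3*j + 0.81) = -1.924*j^5 - 4.646*j^4 - 4.5066*j^3 - 4.3232*j^2 + 1.3332*j + 1.3689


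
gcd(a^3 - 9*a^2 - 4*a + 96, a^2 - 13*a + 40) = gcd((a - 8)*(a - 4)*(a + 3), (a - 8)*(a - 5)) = a - 8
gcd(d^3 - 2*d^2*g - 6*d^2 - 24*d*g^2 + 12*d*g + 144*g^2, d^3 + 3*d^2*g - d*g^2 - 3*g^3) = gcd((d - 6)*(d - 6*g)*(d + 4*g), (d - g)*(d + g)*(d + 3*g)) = 1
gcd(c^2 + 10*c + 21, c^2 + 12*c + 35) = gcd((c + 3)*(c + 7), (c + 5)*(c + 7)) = c + 7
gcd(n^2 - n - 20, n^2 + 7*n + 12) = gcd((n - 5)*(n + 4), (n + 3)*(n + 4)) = n + 4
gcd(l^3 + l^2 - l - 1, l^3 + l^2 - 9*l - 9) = l + 1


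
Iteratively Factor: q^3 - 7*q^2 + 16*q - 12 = (q - 3)*(q^2 - 4*q + 4) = (q - 3)*(q - 2)*(q - 2)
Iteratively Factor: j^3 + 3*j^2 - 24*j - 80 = (j - 5)*(j^2 + 8*j + 16) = (j - 5)*(j + 4)*(j + 4)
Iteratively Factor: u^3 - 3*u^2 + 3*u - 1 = (u - 1)*(u^2 - 2*u + 1) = (u - 1)^2*(u - 1)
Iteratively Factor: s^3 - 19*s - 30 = (s - 5)*(s^2 + 5*s + 6) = (s - 5)*(s + 2)*(s + 3)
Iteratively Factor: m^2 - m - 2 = (m + 1)*(m - 2)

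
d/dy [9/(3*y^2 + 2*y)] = 18*(-3*y - 1)/(y^2*(3*y + 2)^2)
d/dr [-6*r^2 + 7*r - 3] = 7 - 12*r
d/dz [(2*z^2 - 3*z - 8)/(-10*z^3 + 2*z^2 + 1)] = (20*z^4 - 60*z^3 - 234*z^2 + 36*z - 3)/(100*z^6 - 40*z^5 + 4*z^4 - 20*z^3 + 4*z^2 + 1)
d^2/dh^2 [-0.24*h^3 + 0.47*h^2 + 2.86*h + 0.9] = 0.94 - 1.44*h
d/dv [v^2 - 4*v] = 2*v - 4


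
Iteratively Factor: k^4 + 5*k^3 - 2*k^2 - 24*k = (k - 2)*(k^3 + 7*k^2 + 12*k) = (k - 2)*(k + 4)*(k^2 + 3*k) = k*(k - 2)*(k + 4)*(k + 3)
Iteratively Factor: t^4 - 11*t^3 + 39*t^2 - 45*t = (t - 3)*(t^3 - 8*t^2 + 15*t) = (t - 3)^2*(t^2 - 5*t) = t*(t - 3)^2*(t - 5)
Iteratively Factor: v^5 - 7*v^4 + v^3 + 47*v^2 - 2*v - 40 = (v - 1)*(v^4 - 6*v^3 - 5*v^2 + 42*v + 40) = (v - 4)*(v - 1)*(v^3 - 2*v^2 - 13*v - 10) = (v - 5)*(v - 4)*(v - 1)*(v^2 + 3*v + 2) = (v - 5)*(v - 4)*(v - 1)*(v + 1)*(v + 2)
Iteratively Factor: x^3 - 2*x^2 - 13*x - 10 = (x + 1)*(x^2 - 3*x - 10) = (x + 1)*(x + 2)*(x - 5)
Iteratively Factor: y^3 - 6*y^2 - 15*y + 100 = (y - 5)*(y^2 - y - 20) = (y - 5)^2*(y + 4)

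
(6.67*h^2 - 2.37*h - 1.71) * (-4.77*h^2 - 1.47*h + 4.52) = -31.8159*h^4 + 1.5*h^3 + 41.789*h^2 - 8.1987*h - 7.7292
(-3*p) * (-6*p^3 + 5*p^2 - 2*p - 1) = 18*p^4 - 15*p^3 + 6*p^2 + 3*p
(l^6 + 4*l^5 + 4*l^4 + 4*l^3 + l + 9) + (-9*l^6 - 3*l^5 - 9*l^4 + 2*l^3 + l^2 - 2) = -8*l^6 + l^5 - 5*l^4 + 6*l^3 + l^2 + l + 7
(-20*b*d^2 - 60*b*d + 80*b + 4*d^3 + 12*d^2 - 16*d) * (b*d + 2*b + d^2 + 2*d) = -20*b^2*d^3 - 100*b^2*d^2 - 40*b^2*d + 160*b^2 - 16*b*d^4 - 80*b*d^3 - 32*b*d^2 + 128*b*d + 4*d^5 + 20*d^4 + 8*d^3 - 32*d^2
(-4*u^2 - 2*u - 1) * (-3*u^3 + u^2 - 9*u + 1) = 12*u^5 + 2*u^4 + 37*u^3 + 13*u^2 + 7*u - 1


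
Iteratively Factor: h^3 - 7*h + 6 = (h - 1)*(h^2 + h - 6) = (h - 1)*(h + 3)*(h - 2)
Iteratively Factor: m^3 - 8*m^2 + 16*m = (m)*(m^2 - 8*m + 16) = m*(m - 4)*(m - 4)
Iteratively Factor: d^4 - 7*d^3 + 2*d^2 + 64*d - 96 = (d - 4)*(d^3 - 3*d^2 - 10*d + 24) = (d - 4)^2*(d^2 + d - 6) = (d - 4)^2*(d + 3)*(d - 2)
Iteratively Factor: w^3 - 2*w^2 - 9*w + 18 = (w + 3)*(w^2 - 5*w + 6) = (w - 2)*(w + 3)*(w - 3)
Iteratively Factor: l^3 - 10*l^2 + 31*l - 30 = (l - 5)*(l^2 - 5*l + 6) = (l - 5)*(l - 2)*(l - 3)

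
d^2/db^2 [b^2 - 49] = 2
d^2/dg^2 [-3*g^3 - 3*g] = -18*g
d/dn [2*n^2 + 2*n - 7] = 4*n + 2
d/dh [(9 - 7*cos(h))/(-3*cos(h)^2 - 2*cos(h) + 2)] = (21*cos(h)^2 - 54*cos(h) - 4)*sin(h)/(-3*sin(h)^2 + 2*cos(h) + 1)^2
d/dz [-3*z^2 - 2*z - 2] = -6*z - 2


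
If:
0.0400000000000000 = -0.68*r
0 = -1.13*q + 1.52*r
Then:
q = -0.08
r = -0.06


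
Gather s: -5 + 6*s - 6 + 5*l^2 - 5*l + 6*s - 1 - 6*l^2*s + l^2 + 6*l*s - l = 6*l^2 - 6*l + s*(-6*l^2 + 6*l + 12) - 12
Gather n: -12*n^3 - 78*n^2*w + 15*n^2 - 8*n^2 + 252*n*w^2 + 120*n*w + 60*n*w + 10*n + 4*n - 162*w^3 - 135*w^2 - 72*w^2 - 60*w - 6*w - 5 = -12*n^3 + n^2*(7 - 78*w) + n*(252*w^2 + 180*w + 14) - 162*w^3 - 207*w^2 - 66*w - 5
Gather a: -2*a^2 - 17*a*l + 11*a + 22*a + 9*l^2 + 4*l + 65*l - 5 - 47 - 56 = -2*a^2 + a*(33 - 17*l) + 9*l^2 + 69*l - 108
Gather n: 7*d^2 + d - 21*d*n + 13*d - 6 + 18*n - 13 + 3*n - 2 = 7*d^2 + 14*d + n*(21 - 21*d) - 21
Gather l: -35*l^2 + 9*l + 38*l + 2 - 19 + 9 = -35*l^2 + 47*l - 8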